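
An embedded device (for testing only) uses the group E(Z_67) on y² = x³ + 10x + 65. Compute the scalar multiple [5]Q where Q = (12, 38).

Repeated addition: build up to 5Q.
2Q: tangent at (12, 38): λ = (3·12² + 10)/(2·38) ≡ 40/9. 9⁻¹ ≡ 15 (mod 67), so λ ≡ 40·15 ≡ 64.
  x = λ² - 12 - 12 = 4096 - 24 ≡ 52; y = λ·(12 - 52) - 38 ≡ 15. → (52, 15)
3Q: (52, 15) + (12, 38). λ = (38 - 15)/(12 - 52) ≡ 23/27 mod 67. 27⁻¹ ≡ 5 (mod 67), so λ ≡ 48.
  x = λ² - 52 - 12 = 2304 - 64 ≡ 29; y = λ·(52 - 29) - 15 ≡ 17. → (29, 17)
4Q: (29, 17) + (12, 38). λ = (38 - 17)/(12 - 29) ≡ 21/50 mod 67. 50⁻¹ ≡ 63 (mod 67), so λ ≡ 50.
  x = λ² - 29 - 12 = 2500 - 41 ≡ 47; y = λ·(29 - 47) - 17 ≡ 21. → (47, 21)
5Q: (47, 21) + (12, 38). λ = (38 - 21)/(12 - 47) ≡ 17/32 mod 67. 32⁻¹ ≡ 44 (mod 67), so λ ≡ 11.
  x = λ² - 47 - 12 = 121 - 59 ≡ 62; y = λ·(47 - 62) - 21 ≡ 15. → (62, 15)

(62, 15)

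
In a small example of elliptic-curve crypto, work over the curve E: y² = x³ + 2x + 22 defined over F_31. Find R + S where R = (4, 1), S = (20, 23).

(4, 1) + (20, 23). λ = (23 - 1)/(20 - 4) ≡ 22/16 mod 31. 16⁻¹ ≡ 2 (mod 31), so λ ≡ 13.
  x = λ² - 4 - 20 = 169 - 24 ≡ 21; y = λ·(4 - 21) - 1 ≡ 26. → (21, 26)

(21, 26)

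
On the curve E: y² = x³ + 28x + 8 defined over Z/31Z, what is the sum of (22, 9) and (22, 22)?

O

The two points share x = 22 and their y-coordinates satisfy 9 + 22 ≡ 0 (mod 31), so they are inverses. Their sum is the point at infinity.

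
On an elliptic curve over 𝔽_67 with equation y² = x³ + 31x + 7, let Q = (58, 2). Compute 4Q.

Double-and-add on 4 = (100)₂. Start with Q = (58, 2) for the leading 1-bit.
double: tangent at (58, 2): λ = (3·58² + 31)/(2·2) ≡ 6/4. 4⁻¹ ≡ 17 (mod 67), so λ ≡ 6·17 ≡ 35.
  x = λ² - 58 - 58 = 1225 - 116 ≡ 37; y = λ·(58 - 37) - 2 ≡ 63. → (37, 63)
double: tangent at (37, 63): λ = (3·37² + 31)/(2·63) ≡ 51/59. 59⁻¹ ≡ 25 (mod 67) since 59·25 = 1475 ≡ 1, so λ ≡ 51·25 ≡ 2.
  x = λ² - 37 - 37 = 4 - 74 ≡ 64; y = λ·(37 - 64) - 63 ≡ 17. → (64, 17)

(64, 17)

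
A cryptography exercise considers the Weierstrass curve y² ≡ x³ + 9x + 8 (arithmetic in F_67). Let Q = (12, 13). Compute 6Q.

(31, 14)

Repeated addition: build up to 6Q.
2Q: tangent at (12, 13): λ = (3·12² + 9)/(2·13) ≡ 39/26. 26⁻¹ ≡ 49 (mod 67) since 26·49 = 1274 ≡ 1, so λ ≡ 39·49 ≡ 35.
  x = λ² - 12 - 12 = 1225 - 24 ≡ 62; y = λ·(12 - 62) - 13 ≡ 46. → (62, 46)
3Q: (62, 46) + (12, 13). λ = (13 - 46)/(12 - 62) ≡ 34/17 mod 67. 17⁻¹ ≡ 4 (mod 67), so λ ≡ 2.
  x = λ² - 62 - 12 = 4 - 74 ≡ 64; y = λ·(62 - 64) - 46 ≡ 17. → (64, 17)
4Q: (64, 17) + (12, 13). λ = (13 - 17)/(12 - 64) ≡ 63/15 mod 67. 15⁻¹ ≡ 9 (mod 67), so λ ≡ 31.
  x = λ² - 64 - 12 = 961 - 76 ≡ 14; y = λ·(64 - 14) - 17 ≡ 59. → (14, 59)
5Q: (14, 59) + (12, 13). λ = (13 - 59)/(12 - 14) ≡ 21/65 mod 67. 65⁻¹ ≡ 33 (mod 67) since 65·33 = 2145 ≡ 1, so λ ≡ 23.
  x = λ² - 14 - 12 = 529 - 26 ≡ 34; y = λ·(14 - 34) - 59 ≡ 17. → (34, 17)
6Q: (34, 17) + (12, 13). λ = (13 - 17)/(12 - 34) ≡ 63/45 mod 67. 45⁻¹ ≡ 3 (mod 67) since 45·3 = 135 ≡ 1, so λ ≡ 55.
  x = λ² - 34 - 12 = 3025 - 46 ≡ 31; y = λ·(34 - 31) - 17 ≡ 14. → (31, 14)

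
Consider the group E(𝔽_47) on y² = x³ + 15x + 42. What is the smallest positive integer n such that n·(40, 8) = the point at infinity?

2P: tangent at (40, 8): λ = (3·40² + 15)/(2·8) ≡ 21/16. 16⁻¹ ≡ 3 (mod 47) since 16·3 = 48 ≡ 1, so λ ≡ 21·3 ≡ 16.
  x = λ² - 40 - 40 = 256 - 80 ≡ 35; y = λ·(40 - 35) - 8 ≡ 25. → (35, 25)
3P: (35, 25) + (40, 8). λ = (8 - 25)/(40 - 35) ≡ 30/5 mod 47. 5⁻¹ ≡ 19 (mod 47) since 5·19 = 95 ≡ 1, so λ ≡ 6.
  x = λ² - 35 - 40 = 36 - 75 ≡ 8; y = λ·(35 - 8) - 25 ≡ 43. → (8, 43)
4P: (8, 43) + (40, 8). λ = (8 - 43)/(40 - 8) ≡ 12/32 mod 47. 32⁻¹ ≡ 25 (mod 47), so λ ≡ 18.
  x = λ² - 8 - 40 = 324 - 48 ≡ 41; y = λ·(8 - 41) - 43 ≡ 21. → (41, 21)
5P: (41, 21) + (40, 8). λ = (8 - 21)/(40 - 41) ≡ 34/46 mod 47. 46⁻¹ ≡ 46 (mod 47), so λ ≡ 13.
  x = λ² - 41 - 40 = 169 - 81 ≡ 41; y = λ·(41 - 41) - 21 ≡ 26. → (41, 26)
6P: (41, 26) + (40, 8). λ = (8 - 26)/(40 - 41) ≡ 29/46 mod 47. 46⁻¹ ≡ 46 (mod 47), so λ ≡ 18.
  x = λ² - 41 - 40 = 324 - 81 ≡ 8; y = λ·(41 - 8) - 26 ≡ 4. → (8, 4)
7P: (8, 4) + (40, 8). λ = (8 - 4)/(40 - 8) ≡ 4/32 mod 47. 32⁻¹ ≡ 25 (mod 47), so λ ≡ 6.
  x = λ² - 8 - 40 = 36 - 48 ≡ 35; y = λ·(8 - 35) - 4 ≡ 22. → (35, 22)
8P: (35, 22) + (40, 8). λ = (8 - 22)/(40 - 35) ≡ 33/5 mod 47. 5⁻¹ ≡ 19 (mod 47) since 5·19 = 95 ≡ 1, so λ ≡ 16.
  x = λ² - 35 - 40 = 256 - 75 ≡ 40; y = λ·(35 - 40) - 22 ≡ 39. → (40, 39)
9P: (40, 39) + (40, 8): same x and y₁ ≡ -y₂, so the sum is the point at infinity.
9P = the point at infinity, so the order is 9.

9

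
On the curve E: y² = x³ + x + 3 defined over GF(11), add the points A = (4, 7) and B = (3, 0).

(9, 2)

(4, 7) + (3, 0). λ = (0 - 7)/(3 - 4) ≡ 4/10 mod 11. 10⁻¹ ≡ 10 (mod 11), so λ ≡ 7.
  x = λ² - 4 - 3 = 49 - 7 ≡ 9; y = λ·(4 - 9) - 7 ≡ 2. → (9, 2)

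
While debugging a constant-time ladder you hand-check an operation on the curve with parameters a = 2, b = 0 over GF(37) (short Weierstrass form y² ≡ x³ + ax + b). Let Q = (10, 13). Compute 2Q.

(28, 17)

tangent at (10, 13): λ = (3·10² + 2)/(2·13) ≡ 6/26. 26⁻¹ ≡ 10 (mod 37), so λ ≡ 6·10 ≡ 23.
  x = λ² - 10 - 10 = 529 - 20 ≡ 28; y = λ·(10 - 28) - 13 ≡ 17. → (28, 17)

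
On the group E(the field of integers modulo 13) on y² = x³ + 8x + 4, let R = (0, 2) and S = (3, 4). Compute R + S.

(0, 2) + (3, 4). λ = (4 - 2)/(3 - 0) ≡ 2/3 mod 13. 3⁻¹ ≡ 9 (mod 13), so λ ≡ 5.
  x = λ² - 0 - 3 = 25 - 3 ≡ 9; y = λ·(0 - 9) - 2 ≡ 5. → (9, 5)

(9, 5)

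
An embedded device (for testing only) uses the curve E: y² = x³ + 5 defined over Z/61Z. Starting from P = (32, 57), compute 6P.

Double-and-add on 6 = (110)₂. Start with P = (32, 57) for the leading 1-bit.
double: tangent at (32, 57): λ = (3·32² + 0)/(2·57) ≡ 22/53. 53⁻¹ ≡ 38 (mod 61) since 53·38 = 2014 ≡ 1, so λ ≡ 22·38 ≡ 43.
  x = λ² - 32 - 32 = 1849 - 64 ≡ 16; y = λ·(32 - 16) - 57 ≡ 21. → (16, 21)
add P: (16, 21) + (32, 57). λ = (57 - 21)/(32 - 16) ≡ 36/16 mod 61. 16⁻¹ ≡ 42 (mod 61) since 16·42 = 672 ≡ 1, so λ ≡ 48.
  x = λ² - 16 - 32 = 2304 - 48 ≡ 60; y = λ·(16 - 60) - 21 ≡ 2. → (60, 2)
double: tangent at (60, 2): λ = (3·60² + 0)/(2·2) ≡ 3/4. 4⁻¹ ≡ 46 (mod 61) since 4·46 = 184 ≡ 1, so λ ≡ 3·46 ≡ 16.
  x = λ² - 60 - 60 = 256 - 120 ≡ 14; y = λ·(60 - 14) - 2 ≡ 2. → (14, 2)

(14, 2)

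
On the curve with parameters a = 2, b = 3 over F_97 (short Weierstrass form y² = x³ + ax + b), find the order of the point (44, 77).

10

2P: tangent at (44, 77): λ = (3·44² + 2)/(2·77) ≡ 87/57. 57⁻¹ ≡ 80 (mod 97) since 57·80 = 4560 ≡ 1, so λ ≡ 87·80 ≡ 73.
  x = λ² - 44 - 44 = 5329 - 88 ≡ 3; y = λ·(44 - 3) - 77 ≡ 6. → (3, 6)
3P: (3, 6) + (44, 77). λ = (77 - 6)/(44 - 3) ≡ 71/41 mod 97. 41⁻¹ ≡ 71 (mod 97), so λ ≡ 94.
  x = λ² - 3 - 44 = 8836 - 47 ≡ 59; y = λ·(3 - 59) - 6 ≡ 65. → (59, 65)
4P: (59, 65) + (44, 77). λ = (77 - 65)/(44 - 59) ≡ 12/82 mod 97. 82⁻¹ ≡ 84 (mod 97), so λ ≡ 38.
  x = λ² - 59 - 44 = 1444 - 103 ≡ 80; y = λ·(59 - 80) - 65 ≡ 10. → (80, 10)
5P: (80, 10) + (44, 77). λ = (77 - 10)/(44 - 80) ≡ 67/61 mod 97. 61⁻¹ ≡ 35 (mod 97) since 61·35 = 2135 ≡ 1, so λ ≡ 17.
  x = λ² - 80 - 44 = 289 - 124 ≡ 68; y = λ·(80 - 68) - 10 ≡ 0. → (68, 0)
6P: (68, 0) + (44, 77). λ = (77 - 0)/(44 - 68) ≡ 77/73 mod 97. 73⁻¹ ≡ 4 (mod 97), so λ ≡ 17.
  x = λ² - 68 - 44 = 289 - 112 ≡ 80; y = λ·(68 - 80) - 0 ≡ 87. → (80, 87)
7P: (80, 87) + (44, 77). λ = (77 - 87)/(44 - 80) ≡ 87/61 mod 97. 61⁻¹ ≡ 35 (mod 97), so λ ≡ 38.
  x = λ² - 80 - 44 = 1444 - 124 ≡ 59; y = λ·(80 - 59) - 87 ≡ 32. → (59, 32)
8P: (59, 32) + (44, 77). λ = (77 - 32)/(44 - 59) ≡ 45/82 mod 97. 82⁻¹ ≡ 84 (mod 97) since 82·84 = 6888 ≡ 1, so λ ≡ 94.
  x = λ² - 59 - 44 = 8836 - 103 ≡ 3; y = λ·(59 - 3) - 32 ≡ 91. → (3, 91)
9P: (3, 91) + (44, 77). λ = (77 - 91)/(44 - 3) ≡ 83/41 mod 97. 41⁻¹ ≡ 71 (mod 97) since 41·71 = 2911 ≡ 1, so λ ≡ 73.
  x = λ² - 3 - 44 = 5329 - 47 ≡ 44; y = λ·(3 - 44) - 91 ≡ 20. → (44, 20)
10P: (44, 20) + (44, 77): same x and y₁ ≡ -y₂, so the sum is the point at infinity.
10P = the point at infinity, so the order is 10.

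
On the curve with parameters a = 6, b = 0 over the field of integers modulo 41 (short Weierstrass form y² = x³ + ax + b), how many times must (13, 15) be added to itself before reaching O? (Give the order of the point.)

2P: tangent at (13, 15): λ = (3·13² + 6)/(2·15) ≡ 21/30. 30⁻¹ ≡ 26 (mod 41), so λ ≡ 21·26 ≡ 13.
  x = λ² - 13 - 13 = 169 - 26 ≡ 20; y = λ·(13 - 20) - 15 ≡ 17. → (20, 17)
3P: (20, 17) + (13, 15). λ = (15 - 17)/(13 - 20) ≡ 39/34 mod 41. 34⁻¹ ≡ 35 (mod 41) since 34·35 = 1190 ≡ 1, so λ ≡ 12.
  x = λ² - 20 - 13 = 144 - 33 ≡ 29; y = λ·(20 - 29) - 17 ≡ 39. → (29, 39)
4P: (29, 39) + (13, 15). λ = (15 - 39)/(13 - 29) ≡ 17/25 mod 41. 25⁻¹ ≡ 23 (mod 41), so λ ≡ 22.
  x = λ² - 29 - 13 = 484 - 42 ≡ 32; y = λ·(29 - 32) - 39 ≡ 18. → (32, 18)
5P: (32, 18) + (13, 15). λ = (15 - 18)/(13 - 32) ≡ 38/22 mod 41. 22⁻¹ ≡ 28 (mod 41) since 22·28 = 616 ≡ 1, so λ ≡ 39.
  x = λ² - 32 - 13 = 1521 - 45 ≡ 0; y = λ·(32 - 0) - 18 ≡ 0. → (0, 0)
6P: (0, 0) + (13, 15). λ = (15 - 0)/(13 - 0) ≡ 15/13 mod 41. 13⁻¹ ≡ 19 (mod 41), so λ ≡ 39.
  x = λ² - 0 - 13 = 1521 - 13 ≡ 32; y = λ·(0 - 32) - 0 ≡ 23. → (32, 23)
7P: (32, 23) + (13, 15). λ = (15 - 23)/(13 - 32) ≡ 33/22 mod 41. 22⁻¹ ≡ 28 (mod 41) since 22·28 = 616 ≡ 1, so λ ≡ 22.
  x = λ² - 32 - 13 = 484 - 45 ≡ 29; y = λ·(32 - 29) - 23 ≡ 2. → (29, 2)
8P: (29, 2) + (13, 15). λ = (15 - 2)/(13 - 29) ≡ 13/25 mod 41. 25⁻¹ ≡ 23 (mod 41), so λ ≡ 12.
  x = λ² - 29 - 13 = 144 - 42 ≡ 20; y = λ·(29 - 20) - 2 ≡ 24. → (20, 24)
9P: (20, 24) + (13, 15). λ = (15 - 24)/(13 - 20) ≡ 32/34 mod 41. 34⁻¹ ≡ 35 (mod 41) since 34·35 = 1190 ≡ 1, so λ ≡ 13.
  x = λ² - 20 - 13 = 169 - 33 ≡ 13; y = λ·(20 - 13) - 24 ≡ 26. → (13, 26)
10P: (13, 26) + (13, 15): same x and y₁ ≡ -y₂, so the sum is O.
10P = O, so the order is 10.

10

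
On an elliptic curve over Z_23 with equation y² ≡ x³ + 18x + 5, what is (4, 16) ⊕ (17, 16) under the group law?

(2, 7)

(4, 16) + (17, 16). λ = (16 - 16)/(17 - 4) ≡ 0/13 mod 23. 13⁻¹ ≡ 16 (mod 23) since 13·16 = 208 ≡ 1, so λ ≡ 0.
  x = λ² - 4 - 17 = 0 - 21 ≡ 2; y = λ·(4 - 2) - 16 ≡ 7. → (2, 7)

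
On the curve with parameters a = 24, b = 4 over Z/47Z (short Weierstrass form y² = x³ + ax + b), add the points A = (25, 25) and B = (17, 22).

(25, 25) + (17, 22). λ = (22 - 25)/(17 - 25) ≡ 44/39 mod 47. 39⁻¹ ≡ 41 (mod 47) since 39·41 = 1599 ≡ 1, so λ ≡ 18.
  x = λ² - 25 - 17 = 324 - 42 ≡ 0; y = λ·(25 - 0) - 25 ≡ 2. → (0, 2)

(0, 2)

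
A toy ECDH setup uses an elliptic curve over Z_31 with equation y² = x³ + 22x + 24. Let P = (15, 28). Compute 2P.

tangent at (15, 28): λ = (3·15² + 22)/(2·28) ≡ 15/25. 25⁻¹ ≡ 5 (mod 31), so λ ≡ 15·5 ≡ 13.
  x = λ² - 15 - 15 = 169 - 30 ≡ 15; y = λ·(15 - 15) - 28 ≡ 3. → (15, 3)

(15, 3)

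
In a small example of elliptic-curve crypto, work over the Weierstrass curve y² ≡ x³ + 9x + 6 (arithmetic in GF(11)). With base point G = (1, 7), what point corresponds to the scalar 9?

(1, 4)

Double-and-add on 9 = (1001)₂. Start with G = (1, 7) for the leading 1-bit.
double: tangent at (1, 7): λ = (3·1² + 9)/(2·7) ≡ 1/3. 3⁻¹ ≡ 4 (mod 11), so λ ≡ 1·4 ≡ 4.
  x = λ² - 1 - 1 = 16 - 2 ≡ 3; y = λ·(1 - 3) - 7 ≡ 7. → (3, 7)
double: tangent at (3, 7): λ = (3·3² + 9)/(2·7) ≡ 3/3. 3⁻¹ ≡ 4 (mod 11) since 3·4 = 12 ≡ 1, so λ ≡ 3·4 ≡ 1.
  x = λ² - 3 - 3 = 1 - 6 ≡ 6; y = λ·(3 - 6) - 7 ≡ 1. → (6, 1)
double: tangent at (6, 1): λ = (3·6² + 9)/(2·1) ≡ 7/2. 2⁻¹ ≡ 6 (mod 11) since 2·6 = 12 ≡ 1, so λ ≡ 7·6 ≡ 9.
  x = λ² - 6 - 6 = 81 - 12 ≡ 3; y = λ·(6 - 3) - 1 ≡ 4. → (3, 4)
add G: (3, 4) + (1, 7). λ = (7 - 4)/(1 - 3) ≡ 3/9 mod 11. 9⁻¹ ≡ 5 (mod 11) since 9·5 = 45 ≡ 1, so λ ≡ 4.
  x = λ² - 3 - 1 = 16 - 4 ≡ 1; y = λ·(3 - 1) - 4 ≡ 4. → (1, 4)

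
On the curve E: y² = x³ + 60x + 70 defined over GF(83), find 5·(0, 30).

(26, 45)

Write G = (0, 30).
Repeated addition: build up to 5G.
2G: tangent at (0, 30): λ = (3·0² + 60)/(2·30) ≡ 60/60. 60⁻¹ ≡ 18 (mod 83), so λ ≡ 60·18 ≡ 1.
  x = λ² - 0 - 0 = 1 - 0 ≡ 1; y = λ·(0 - 1) - 30 ≡ 52. → (1, 52)
3G: (1, 52) + (0, 30). λ = (30 - 52)/(0 - 1) ≡ 61/82 mod 83. 82⁻¹ ≡ 82 (mod 83), so λ ≡ 22.
  x = λ² - 1 - 0 = 484 - 1 ≡ 68; y = λ·(1 - 68) - 52 ≡ 51. → (68, 51)
4G: (68, 51) + (0, 30). λ = (30 - 51)/(0 - 68) ≡ 62/15 mod 83. 15⁻¹ ≡ 72 (mod 83) since 15·72 = 1080 ≡ 1, so λ ≡ 65.
  x = λ² - 68 - 0 = 4225 - 68 ≡ 7; y = λ·(68 - 7) - 51 ≡ 13. → (7, 13)
5G: (7, 13) + (0, 30). λ = (30 - 13)/(0 - 7) ≡ 17/76 mod 83. 76⁻¹ ≡ 71 (mod 83), so λ ≡ 45.
  x = λ² - 7 - 0 = 2025 - 7 ≡ 26; y = λ·(7 - 26) - 13 ≡ 45. → (26, 45)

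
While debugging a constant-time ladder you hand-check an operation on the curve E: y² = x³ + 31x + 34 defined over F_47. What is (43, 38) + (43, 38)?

tangent at (43, 38): λ = (3·43² + 31)/(2·38) ≡ 32/29. 29⁻¹ ≡ 13 (mod 47), so λ ≡ 32·13 ≡ 40.
  x = λ² - 43 - 43 = 1600 - 86 ≡ 10; y = λ·(43 - 10) - 38 ≡ 13. → (10, 13)

(10, 13)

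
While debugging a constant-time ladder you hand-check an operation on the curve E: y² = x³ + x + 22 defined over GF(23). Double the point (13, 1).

tangent at (13, 1): λ = (3·13² + 1)/(2·1) ≡ 2/2. 2⁻¹ ≡ 12 (mod 23), so λ ≡ 2·12 ≡ 1.
  x = λ² - 13 - 13 = 1 - 26 ≡ 21; y = λ·(13 - 21) - 1 ≡ 14. → (21, 14)

(21, 14)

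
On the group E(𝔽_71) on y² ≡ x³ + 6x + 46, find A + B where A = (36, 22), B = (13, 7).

(49, 22)

(36, 22) + (13, 7). λ = (7 - 22)/(13 - 36) ≡ 56/48 mod 71. 48⁻¹ ≡ 37 (mod 71) since 48·37 = 1776 ≡ 1, so λ ≡ 13.
  x = λ² - 36 - 13 = 169 - 49 ≡ 49; y = λ·(36 - 49) - 22 ≡ 22. → (49, 22)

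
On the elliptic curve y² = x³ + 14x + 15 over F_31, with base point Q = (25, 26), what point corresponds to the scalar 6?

Double-and-add on 6 = (110)₂. Start with Q = (25, 26) for the leading 1-bit.
double: tangent at (25, 26): λ = (3·25² + 14)/(2·26) ≡ 29/21. 21⁻¹ ≡ 3 (mod 31), so λ ≡ 29·3 ≡ 25.
  x = λ² - 25 - 25 = 625 - 50 ≡ 17; y = λ·(25 - 17) - 26 ≡ 19. → (17, 19)
add Q: (17, 19) + (25, 26). λ = (26 - 19)/(25 - 17) ≡ 7/8 mod 31. 8⁻¹ ≡ 4 (mod 31), so λ ≡ 28.
  x = λ² - 17 - 25 = 784 - 42 ≡ 29; y = λ·(17 - 29) - 19 ≡ 17. → (29, 17)
double: tangent at (29, 17): λ = (3·29² + 14)/(2·17) ≡ 26/3. 3⁻¹ ≡ 21 (mod 31) since 3·21 = 63 ≡ 1, so λ ≡ 26·21 ≡ 19.
  x = λ² - 29 - 29 = 361 - 58 ≡ 24; y = λ·(29 - 24) - 17 ≡ 16. → (24, 16)

(24, 16)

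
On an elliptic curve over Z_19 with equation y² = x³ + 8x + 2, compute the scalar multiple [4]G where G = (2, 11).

Repeated addition: build up to 4G.
2G: tangent at (2, 11): λ = (3·2² + 8)/(2·11) ≡ 1/3. 3⁻¹ ≡ 13 (mod 19), so λ ≡ 1·13 ≡ 13.
  x = λ² - 2 - 2 = 169 - 4 ≡ 13; y = λ·(2 - 13) - 11 ≡ 17. → (13, 17)
3G: (13, 17) + (2, 11). λ = (11 - 17)/(2 - 13) ≡ 13/8 mod 19. 8⁻¹ ≡ 12 (mod 19) since 8·12 = 96 ≡ 1, so λ ≡ 4.
  x = λ² - 13 - 2 = 16 - 15 ≡ 1; y = λ·(13 - 1) - 17 ≡ 12. → (1, 12)
4G: (1, 12) + (2, 11). λ = (11 - 12)/(2 - 1) ≡ 18/1 mod 19. 1⁻¹ ≡ 1 (mod 19), so λ ≡ 18.
  x = λ² - 1 - 2 = 324 - 3 ≡ 17; y = λ·(1 - 17) - 12 ≡ 4. → (17, 4)

(17, 4)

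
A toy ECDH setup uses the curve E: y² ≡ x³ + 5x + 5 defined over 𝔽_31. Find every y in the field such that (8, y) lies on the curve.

x³ + 5x + 5 = 557 ≡ 30 (mod 31).
30 is a non-residue mod 31; no y exists.

none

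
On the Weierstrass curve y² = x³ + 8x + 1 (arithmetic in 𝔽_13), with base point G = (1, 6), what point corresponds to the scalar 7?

Double-and-add on 7 = (111)₂. Start with G = (1, 6) for the leading 1-bit.
double: tangent at (1, 6): λ = (3·1² + 8)/(2·6) ≡ 11/12. 12⁻¹ ≡ 12 (mod 13) since 12·12 = 144 ≡ 1, so λ ≡ 11·12 ≡ 2.
  x = λ² - 1 - 1 = 4 - 2 ≡ 2; y = λ·(1 - 2) - 6 ≡ 5. → (2, 5)
add G: (2, 5) + (1, 6). λ = (6 - 5)/(1 - 2) ≡ 1/12 mod 13. 12⁻¹ ≡ 12 (mod 13), so λ ≡ 12.
  x = λ² - 2 - 1 = 144 - 3 ≡ 11; y = λ·(2 - 11) - 5 ≡ 4. → (11, 4)
double: tangent at (11, 4): λ = (3·11² + 8)/(2·4) ≡ 7/8. 8⁻¹ ≡ 5 (mod 13), so λ ≡ 7·5 ≡ 9.
  x = λ² - 11 - 11 = 81 - 22 ≡ 7; y = λ·(11 - 7) - 4 ≡ 6. → (7, 6)
add G: (7, 6) + (1, 6). λ = (6 - 6)/(1 - 7) ≡ 0/7 mod 13. 7⁻¹ ≡ 2 (mod 13), so λ ≡ 0.
  x = λ² - 7 - 1 = 0 - 8 ≡ 5; y = λ·(7 - 5) - 6 ≡ 7. → (5, 7)

(5, 7)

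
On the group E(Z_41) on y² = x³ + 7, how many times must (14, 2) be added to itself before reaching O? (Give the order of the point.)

6

2P: tangent at (14, 2): λ = (3·14² + 0)/(2·2) ≡ 14/4. 4⁻¹ ≡ 31 (mod 41), so λ ≡ 14·31 ≡ 24.
  x = λ² - 14 - 14 = 576 - 28 ≡ 15; y = λ·(14 - 15) - 2 ≡ 15. → (15, 15)
3P: (15, 15) + (14, 2). λ = (2 - 15)/(14 - 15) ≡ 28/40 mod 41. 40⁻¹ ≡ 40 (mod 41) since 40·40 = 1600 ≡ 1, so λ ≡ 13.
  x = λ² - 15 - 14 = 169 - 29 ≡ 17; y = λ·(15 - 17) - 15 ≡ 0. → (17, 0)
4P: (17, 0) + (14, 2). λ = (2 - 0)/(14 - 17) ≡ 2/38 mod 41. 38⁻¹ ≡ 27 (mod 41), so λ ≡ 13.
  x = λ² - 17 - 14 = 169 - 31 ≡ 15; y = λ·(17 - 15) - 0 ≡ 26. → (15, 26)
5P: (15, 26) + (14, 2). λ = (2 - 26)/(14 - 15) ≡ 17/40 mod 41. 40⁻¹ ≡ 40 (mod 41), so λ ≡ 24.
  x = λ² - 15 - 14 = 576 - 29 ≡ 14; y = λ·(15 - 14) - 26 ≡ 39. → (14, 39)
6P: (14, 39) + (14, 2): same x and y₁ ≡ -y₂, so the sum is O.
6P = O, so the order is 6.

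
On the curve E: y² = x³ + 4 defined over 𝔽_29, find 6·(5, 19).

Write G = (5, 19).
Double-and-add on 6 = (110)₂. Start with G = (5, 19) for the leading 1-bit.
double: tangent at (5, 19): λ = (3·5² + 0)/(2·19) ≡ 17/9. 9⁻¹ ≡ 13 (mod 29), so λ ≡ 17·13 ≡ 18.
  x = λ² - 5 - 5 = 324 - 10 ≡ 24; y = λ·(5 - 24) - 19 ≡ 16. → (24, 16)
add G: (24, 16) + (5, 19). λ = (19 - 16)/(5 - 24) ≡ 3/10 mod 29. 10⁻¹ ≡ 3 (mod 29) since 10·3 = 30 ≡ 1, so λ ≡ 9.
  x = λ² - 24 - 5 = 81 - 29 ≡ 23; y = λ·(24 - 23) - 16 ≡ 22. → (23, 22)
double: tangent at (23, 22): λ = (3·23² + 0)/(2·22) ≡ 21/15. 15⁻¹ ≡ 2 (mod 29), so λ ≡ 21·2 ≡ 13.
  x = λ² - 23 - 23 = 169 - 46 ≡ 7; y = λ·(23 - 7) - 22 ≡ 12. → (7, 12)

(7, 12)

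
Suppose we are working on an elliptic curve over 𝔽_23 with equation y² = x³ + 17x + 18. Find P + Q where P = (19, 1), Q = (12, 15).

(19, 22)

(19, 1) + (12, 15). λ = (15 - 1)/(12 - 19) ≡ 14/16 mod 23. 16⁻¹ ≡ 13 (mod 23), so λ ≡ 21.
  x = λ² - 19 - 12 = 441 - 31 ≡ 19; y = λ·(19 - 19) - 1 ≡ 22. → (19, 22)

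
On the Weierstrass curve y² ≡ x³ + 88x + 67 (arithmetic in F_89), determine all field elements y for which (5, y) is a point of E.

x³ + 88x + 67 = 632 ≡ 9 (mod 89).
Square roots of 9 mod 89: 3 and 86 (since 3² = 9 ≡ 9).

3, 86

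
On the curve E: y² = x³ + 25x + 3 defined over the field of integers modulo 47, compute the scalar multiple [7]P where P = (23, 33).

Double-and-add on 7 = (111)₂. Start with P = (23, 33) for the leading 1-bit.
double: tangent at (23, 33): λ = (3·23² + 25)/(2·33) ≡ 14/19. 19⁻¹ ≡ 5 (mod 47), so λ ≡ 14·5 ≡ 23.
  x = λ² - 23 - 23 = 529 - 46 ≡ 13; y = λ·(23 - 13) - 33 ≡ 9. → (13, 9)
add P: (13, 9) + (23, 33). λ = (33 - 9)/(23 - 13) ≡ 24/10 mod 47. 10⁻¹ ≡ 33 (mod 47) since 10·33 = 330 ≡ 1, so λ ≡ 40.
  x = λ² - 13 - 23 = 1600 - 36 ≡ 13; y = λ·(13 - 13) - 9 ≡ 38. → (13, 38)
double: tangent at (13, 38): λ = (3·13² + 25)/(2·38) ≡ 15/29. 29⁻¹ ≡ 13 (mod 47), so λ ≡ 15·13 ≡ 7.
  x = λ² - 13 - 13 = 49 - 26 ≡ 23; y = λ·(13 - 23) - 38 ≡ 33. → (23, 33)
add P: tangent at (23, 33): λ = (3·23² + 25)/(2·33) ≡ 14/19. 19⁻¹ ≡ 5 (mod 47) since 19·5 = 95 ≡ 1, so λ ≡ 14·5 ≡ 23.
  x = λ² - 23 - 23 = 529 - 46 ≡ 13; y = λ·(23 - 13) - 33 ≡ 9. → (13, 9)

(13, 9)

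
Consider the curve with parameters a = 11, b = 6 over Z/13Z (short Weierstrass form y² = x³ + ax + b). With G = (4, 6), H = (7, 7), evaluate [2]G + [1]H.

First 2G:
Repeated addition: build up to 2G.
2G: tangent at (4, 6): λ = (3·4² + 11)/(2·6) ≡ 7/12. 12⁻¹ ≡ 12 (mod 13) since 12·12 = 144 ≡ 1, so λ ≡ 7·12 ≡ 6.
  x = λ² - 4 - 4 = 36 - 8 ≡ 2; y = λ·(4 - 2) - 6 ≡ 6. → (2, 6)
2G = (2, 6).
Finally 2G + H:
(2, 6) + (7, 7). λ = (7 - 6)/(7 - 2) ≡ 1/5 mod 13. 5⁻¹ ≡ 8 (mod 13), so λ ≡ 8.
  x = λ² - 2 - 7 = 64 - 9 ≡ 3; y = λ·(2 - 3) - 6 ≡ 12. → (3, 12)

(3, 12)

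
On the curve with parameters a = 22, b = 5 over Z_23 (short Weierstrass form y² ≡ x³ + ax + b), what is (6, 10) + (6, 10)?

tangent at (6, 10): λ = (3·6² + 22)/(2·10) ≡ 15/20. 20⁻¹ ≡ 15 (mod 23) since 20·15 = 300 ≡ 1, so λ ≡ 15·15 ≡ 18.
  x = λ² - 6 - 6 = 324 - 12 ≡ 13; y = λ·(6 - 13) - 10 ≡ 2. → (13, 2)

(13, 2)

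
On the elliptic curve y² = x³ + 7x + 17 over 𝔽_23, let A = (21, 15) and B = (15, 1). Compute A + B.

(18, 15)

(21, 15) + (15, 1). λ = (1 - 15)/(15 - 21) ≡ 9/17 mod 23. 17⁻¹ ≡ 19 (mod 23) since 17·19 = 323 ≡ 1, so λ ≡ 10.
  x = λ² - 21 - 15 = 100 - 36 ≡ 18; y = λ·(21 - 18) - 15 ≡ 15. → (18, 15)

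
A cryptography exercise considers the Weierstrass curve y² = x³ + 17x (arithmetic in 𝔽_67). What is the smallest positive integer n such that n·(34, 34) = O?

4

2P: tangent at (34, 34): λ = (3·34² + 17)/(2·34) ≡ 1/1. 1⁻¹ ≡ 1 (mod 67) since 1·1 = 1 ≡ 1, so λ ≡ 1·1 ≡ 1.
  x = λ² - 34 - 34 = 1 - 68 ≡ 0; y = λ·(34 - 0) - 34 ≡ 0. → (0, 0)
3P: (0, 0) + (34, 34). λ = (34 - 0)/(34 - 0) ≡ 34/34 mod 67. 34⁻¹ ≡ 2 (mod 67), so λ ≡ 1.
  x = λ² - 0 - 34 = 1 - 34 ≡ 34; y = λ·(0 - 34) - 0 ≡ 33. → (34, 33)
4P: (34, 33) + (34, 34): same x and y₁ ≡ -y₂, so the sum is O.
4P = O, so the order is 4.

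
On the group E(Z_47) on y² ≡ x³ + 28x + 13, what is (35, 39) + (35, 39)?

tangent at (35, 39): λ = (3·35² + 28)/(2·39) ≡ 37/31. 31⁻¹ ≡ 44 (mod 47) since 31·44 = 1364 ≡ 1, so λ ≡ 37·44 ≡ 30.
  x = λ² - 35 - 35 = 900 - 70 ≡ 31; y = λ·(35 - 31) - 39 ≡ 34. → (31, 34)

(31, 34)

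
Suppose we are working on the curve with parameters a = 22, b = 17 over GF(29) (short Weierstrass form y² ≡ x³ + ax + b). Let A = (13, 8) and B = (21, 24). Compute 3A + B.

First 3A:
Repeated addition: build up to 3A.
2A: tangent at (13, 8): λ = (3·13² + 22)/(2·8) ≡ 7/16. 16⁻¹ ≡ 20 (mod 29), so λ ≡ 7·20 ≡ 24.
  x = λ² - 13 - 13 = 576 - 26 ≡ 28; y = λ·(13 - 28) - 8 ≡ 9. → (28, 9)
3A: (28, 9) + (13, 8). λ = (8 - 9)/(13 - 28) ≡ 28/14 mod 29. 14⁻¹ ≡ 27 (mod 29), so λ ≡ 2.
  x = λ² - 28 - 13 = 4 - 41 ≡ 21; y = λ·(28 - 21) - 9 ≡ 5. → (21, 5)
3A = (21, 5).
Finally 3A + B:
(21, 5) + (21, 24): same x and y₁ ≡ -y₂, so the sum is 𝒪.

O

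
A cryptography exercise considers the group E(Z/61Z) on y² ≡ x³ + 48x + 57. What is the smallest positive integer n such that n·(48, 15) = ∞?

2P: tangent at (48, 15): λ = (3·48² + 48)/(2·15) ≡ 6/30. 30⁻¹ ≡ 59 (mod 61) since 30·59 = 1770 ≡ 1, so λ ≡ 6·59 ≡ 49.
  x = λ² - 48 - 48 = 2401 - 96 ≡ 48; y = λ·(48 - 48) - 15 ≡ 46. → (48, 46)
3P: (48, 46) + (48, 15): same x and y₁ ≡ -y₂, so the sum is ∞.
3P = ∞, so the order is 3.

3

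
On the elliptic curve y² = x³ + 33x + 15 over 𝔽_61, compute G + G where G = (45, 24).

(10, 53)

tangent at (45, 24): λ = (3·45² + 33)/(2·24) ≡ 8/48. 48⁻¹ ≡ 14 (mod 61), so λ ≡ 8·14 ≡ 51.
  x = λ² - 45 - 45 = 2601 - 90 ≡ 10; y = λ·(45 - 10) - 24 ≡ 53. → (10, 53)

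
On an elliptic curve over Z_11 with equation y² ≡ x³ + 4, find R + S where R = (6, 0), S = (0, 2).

(10, 5)

(6, 0) + (0, 2). λ = (2 - 0)/(0 - 6) ≡ 2/5 mod 11. 5⁻¹ ≡ 9 (mod 11) since 5·9 = 45 ≡ 1, so λ ≡ 7.
  x = λ² - 6 - 0 = 49 - 6 ≡ 10; y = λ·(6 - 10) - 0 ≡ 5. → (10, 5)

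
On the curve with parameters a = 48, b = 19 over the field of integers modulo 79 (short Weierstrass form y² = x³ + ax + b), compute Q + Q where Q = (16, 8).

tangent at (16, 8): λ = (3·16² + 48)/(2·8) ≡ 26/16. 16⁻¹ ≡ 5 (mod 79) since 16·5 = 80 ≡ 1, so λ ≡ 26·5 ≡ 51.
  x = λ² - 16 - 16 = 2601 - 32 ≡ 41; y = λ·(16 - 41) - 8 ≡ 60. → (41, 60)

(41, 60)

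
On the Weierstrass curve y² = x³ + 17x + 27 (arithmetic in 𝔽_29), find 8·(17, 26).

(26, 23)

Write P = (17, 26).
Double-and-add on 8 = (1000)₂. Start with P = (17, 26) for the leading 1-bit.
double: tangent at (17, 26): λ = (3·17² + 17)/(2·26) ≡ 14/23. 23⁻¹ ≡ 24 (mod 29) since 23·24 = 552 ≡ 1, so λ ≡ 14·24 ≡ 17.
  x = λ² - 17 - 17 = 289 - 34 ≡ 23; y = λ·(17 - 23) - 26 ≡ 17. → (23, 17)
double: tangent at (23, 17): λ = (3·23² + 17)/(2·17) ≡ 9/5. 5⁻¹ ≡ 6 (mod 29), so λ ≡ 9·6 ≡ 25.
  x = λ² - 23 - 23 = 625 - 46 ≡ 28; y = λ·(23 - 28) - 17 ≡ 3. → (28, 3)
double: tangent at (28, 3): λ = (3·28² + 17)/(2·3) ≡ 20/6. 6⁻¹ ≡ 5 (mod 29), so λ ≡ 20·5 ≡ 13.
  x = λ² - 28 - 28 = 169 - 56 ≡ 26; y = λ·(28 - 26) - 3 ≡ 23. → (26, 23)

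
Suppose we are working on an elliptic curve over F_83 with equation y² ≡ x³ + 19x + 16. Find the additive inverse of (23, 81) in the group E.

-(23, 81) = (23, -81 mod 83) = (23, 2).

(23, 2)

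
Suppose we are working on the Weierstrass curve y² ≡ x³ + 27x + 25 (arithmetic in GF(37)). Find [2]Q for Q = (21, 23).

tangent at (21, 23): λ = (3·21² + 27)/(2·23) ≡ 18/9. 9⁻¹ ≡ 33 (mod 37) since 9·33 = 297 ≡ 1, so λ ≡ 18·33 ≡ 2.
  x = λ² - 21 - 21 = 4 - 42 ≡ 36; y = λ·(21 - 36) - 23 ≡ 21. → (36, 21)

(36, 21)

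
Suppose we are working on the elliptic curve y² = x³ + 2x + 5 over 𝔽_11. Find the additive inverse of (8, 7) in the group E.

-(8, 7) = (8, -7 mod 11) = (8, 4).

(8, 4)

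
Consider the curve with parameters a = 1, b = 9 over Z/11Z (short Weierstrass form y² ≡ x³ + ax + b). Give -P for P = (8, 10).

(8, 1)

-(8, 10) = (8, -10 mod 11) = (8, 1).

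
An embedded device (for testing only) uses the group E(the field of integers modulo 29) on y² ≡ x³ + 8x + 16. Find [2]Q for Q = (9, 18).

(16, 21)

tangent at (9, 18): λ = (3·9² + 8)/(2·18) ≡ 19/7. 7⁻¹ ≡ 25 (mod 29), so λ ≡ 19·25 ≡ 11.
  x = λ² - 9 - 9 = 121 - 18 ≡ 16; y = λ·(9 - 16) - 18 ≡ 21. → (16, 21)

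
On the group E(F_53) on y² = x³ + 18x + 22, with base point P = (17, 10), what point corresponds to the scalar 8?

Repeated addition: build up to 8P.
2P: tangent at (17, 10): λ = (3·17² + 18)/(2·10) ≡ 37/20. 20⁻¹ ≡ 8 (mod 53), so λ ≡ 37·8 ≡ 31.
  x = λ² - 17 - 17 = 961 - 34 ≡ 26; y = λ·(17 - 26) - 10 ≡ 29. → (26, 29)
3P: (26, 29) + (17, 10). λ = (10 - 29)/(17 - 26) ≡ 34/44 mod 53. 44⁻¹ ≡ 47 (mod 53), so λ ≡ 8.
  x = λ² - 26 - 17 = 64 - 43 ≡ 21; y = λ·(26 - 21) - 29 ≡ 11. → (21, 11)
4P: (21, 11) + (17, 10). λ = (10 - 11)/(17 - 21) ≡ 52/49 mod 53. 49⁻¹ ≡ 13 (mod 53), so λ ≡ 40.
  x = λ² - 21 - 17 = 1600 - 38 ≡ 25; y = λ·(21 - 25) - 11 ≡ 41. → (25, 41)
5P: (25, 41) + (17, 10). λ = (10 - 41)/(17 - 25) ≡ 22/45 mod 53. 45⁻¹ ≡ 33 (mod 53) since 45·33 = 1485 ≡ 1, so λ ≡ 37.
  x = λ² - 25 - 17 = 1369 - 42 ≡ 2; y = λ·(25 - 2) - 41 ≡ 15. → (2, 15)
6P: (2, 15) + (17, 10). λ = (10 - 15)/(17 - 2) ≡ 48/15 mod 53. 15⁻¹ ≡ 46 (mod 53) since 15·46 = 690 ≡ 1, so λ ≡ 35.
  x = λ² - 2 - 17 = 1225 - 19 ≡ 40; y = λ·(2 - 40) - 15 ≡ 33. → (40, 33)
7P: (40, 33) + (17, 10). λ = (10 - 33)/(17 - 40) ≡ 30/30 mod 53. 30⁻¹ ≡ 23 (mod 53) since 30·23 = 690 ≡ 1, so λ ≡ 1.
  x = λ² - 40 - 17 = 1 - 57 ≡ 50; y = λ·(40 - 50) - 33 ≡ 10. → (50, 10)
8P: (50, 10) + (17, 10). λ = (10 - 10)/(17 - 50) ≡ 0/20 mod 53. 20⁻¹ ≡ 8 (mod 53), so λ ≡ 0.
  x = λ² - 50 - 17 = 0 - 67 ≡ 39; y = λ·(50 - 39) - 10 ≡ 43. → (39, 43)

(39, 43)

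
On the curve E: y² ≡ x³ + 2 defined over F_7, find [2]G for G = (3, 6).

tangent at (3, 6): λ = (3·3² + 0)/(2·6) ≡ 6/5. 5⁻¹ ≡ 3 (mod 7) since 5·3 = 15 ≡ 1, so λ ≡ 6·3 ≡ 4.
  x = λ² - 3 - 3 = 16 - 6 ≡ 3; y = λ·(3 - 3) - 6 ≡ 1. → (3, 1)

(3, 1)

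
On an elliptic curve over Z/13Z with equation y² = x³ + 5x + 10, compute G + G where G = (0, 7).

tangent at (0, 7): λ = (3·0² + 5)/(2·7) ≡ 5/1. 1⁻¹ ≡ 1 (mod 13), so λ ≡ 5·1 ≡ 5.
  x = λ² - 0 - 0 = 25 - 0 ≡ 12; y = λ·(0 - 12) - 7 ≡ 11. → (12, 11)

(12, 11)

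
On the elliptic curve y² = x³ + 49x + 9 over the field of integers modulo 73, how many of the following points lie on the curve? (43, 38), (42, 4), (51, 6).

(43, 38): 38² ≡ 57, rhs ≡ 9 → off.
(42, 4): 4² ≡ 16, rhs ≡ 16 → on.
(51, 6): 6² ≡ 36, rhs ≡ 36 → on.

2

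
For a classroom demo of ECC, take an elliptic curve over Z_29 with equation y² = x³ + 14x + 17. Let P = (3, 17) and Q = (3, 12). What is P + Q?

O

The two points share x = 3 and their y-coordinates satisfy 17 + 12 ≡ 0 (mod 29), so they are inverses. Their sum is O.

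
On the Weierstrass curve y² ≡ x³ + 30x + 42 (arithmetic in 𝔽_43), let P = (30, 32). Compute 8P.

(2, 14)

Double-and-add on 8 = (1000)₂. Start with P = (30, 32) for the leading 1-bit.
double: tangent at (30, 32): λ = (3·30² + 30)/(2·32) ≡ 21/21. 21⁻¹ ≡ 41 (mod 43) since 21·41 = 861 ≡ 1, so λ ≡ 21·41 ≡ 1.
  x = λ² - 30 - 30 = 1 - 60 ≡ 27; y = λ·(30 - 27) - 32 ≡ 14. → (27, 14)
double: tangent at (27, 14): λ = (3·27² + 30)/(2·14) ≡ 24/28. 28⁻¹ ≡ 20 (mod 43), so λ ≡ 24·20 ≡ 7.
  x = λ² - 27 - 27 = 49 - 54 ≡ 38; y = λ·(27 - 38) - 14 ≡ 38. → (38, 38)
double: tangent at (38, 38): λ = (3·38² + 30)/(2·38) ≡ 19/33. 33⁻¹ ≡ 30 (mod 43), so λ ≡ 19·30 ≡ 11.
  x = λ² - 38 - 38 = 121 - 76 ≡ 2; y = λ·(38 - 2) - 38 ≡ 14. → (2, 14)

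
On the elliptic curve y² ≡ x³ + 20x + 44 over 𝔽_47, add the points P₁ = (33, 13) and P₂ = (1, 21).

(33, 13) + (1, 21). λ = (21 - 13)/(1 - 33) ≡ 8/15 mod 47. 15⁻¹ ≡ 22 (mod 47) since 15·22 = 330 ≡ 1, so λ ≡ 35.
  x = λ² - 33 - 1 = 1225 - 34 ≡ 16; y = λ·(33 - 16) - 13 ≡ 18. → (16, 18)

(16, 18)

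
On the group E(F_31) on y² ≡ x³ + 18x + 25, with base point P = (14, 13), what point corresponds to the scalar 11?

(13, 10)

Double-and-add on 11 = (1011)₂. Start with P = (14, 13) for the leading 1-bit.
double: tangent at (14, 13): λ = (3·14² + 18)/(2·13) ≡ 17/26. 26⁻¹ ≡ 6 (mod 31), so λ ≡ 17·6 ≡ 9.
  x = λ² - 14 - 14 = 81 - 28 ≡ 22; y = λ·(14 - 22) - 13 ≡ 8. → (22, 8)
double: tangent at (22, 8): λ = (3·22² + 18)/(2·8) ≡ 13/16. 16⁻¹ ≡ 2 (mod 31) since 16·2 = 32 ≡ 1, so λ ≡ 13·2 ≡ 26.
  x = λ² - 22 - 22 = 676 - 44 ≡ 12; y = λ·(22 - 12) - 8 ≡ 4. → (12, 4)
add P: (12, 4) + (14, 13). λ = (13 - 4)/(14 - 12) ≡ 9/2 mod 31. 2⁻¹ ≡ 16 (mod 31), so λ ≡ 20.
  x = λ² - 12 - 14 = 400 - 26 ≡ 2; y = λ·(12 - 2) - 4 ≡ 10. → (2, 10)
double: tangent at (2, 10): λ = (3·2² + 18)/(2·10) ≡ 30/20. 20⁻¹ ≡ 14 (mod 31), so λ ≡ 30·14 ≡ 17.
  x = λ² - 2 - 2 = 289 - 4 ≡ 6; y = λ·(2 - 6) - 10 ≡ 15. → (6, 15)
add P: (6, 15) + (14, 13). λ = (13 - 15)/(14 - 6) ≡ 29/8 mod 31. 8⁻¹ ≡ 4 (mod 31), so λ ≡ 23.
  x = λ² - 6 - 14 = 529 - 20 ≡ 13; y = λ·(6 - 13) - 15 ≡ 10. → (13, 10)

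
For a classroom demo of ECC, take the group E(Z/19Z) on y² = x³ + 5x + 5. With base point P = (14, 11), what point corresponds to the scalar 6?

Repeated addition: build up to 6P.
2P: tangent at (14, 11): λ = (3·14² + 5)/(2·11) ≡ 4/3. 3⁻¹ ≡ 13 (mod 19), so λ ≡ 4·13 ≡ 14.
  x = λ² - 14 - 14 = 196 - 28 ≡ 16; y = λ·(14 - 16) - 11 ≡ 18. → (16, 18)
3P: (16, 18) + (14, 11). λ = (11 - 18)/(14 - 16) ≡ 12/17 mod 19. 17⁻¹ ≡ 9 (mod 19), so λ ≡ 13.
  x = λ² - 16 - 14 = 169 - 30 ≡ 6; y = λ·(16 - 6) - 18 ≡ 17. → (6, 17)
4P: (6, 17) + (14, 11). λ = (11 - 17)/(14 - 6) ≡ 13/8 mod 19. 8⁻¹ ≡ 12 (mod 19), so λ ≡ 4.
  x = λ² - 6 - 14 = 16 - 20 ≡ 15; y = λ·(6 - 15) - 17 ≡ 4. → (15, 4)
5P: (15, 4) + (14, 11). λ = (11 - 4)/(14 - 15) ≡ 7/18 mod 19. 18⁻¹ ≡ 18 (mod 19) since 18·18 = 324 ≡ 1, so λ ≡ 12.
  x = λ² - 15 - 14 = 144 - 29 ≡ 1; y = λ·(15 - 1) - 4 ≡ 12. → (1, 12)
6P: (1, 12) + (14, 11). λ = (11 - 12)/(14 - 1) ≡ 18/13 mod 19. 13⁻¹ ≡ 3 (mod 19) since 13·3 = 39 ≡ 1, so λ ≡ 16.
  x = λ² - 1 - 14 = 256 - 15 ≡ 13; y = λ·(1 - 13) - 12 ≡ 5. → (13, 5)

(13, 5)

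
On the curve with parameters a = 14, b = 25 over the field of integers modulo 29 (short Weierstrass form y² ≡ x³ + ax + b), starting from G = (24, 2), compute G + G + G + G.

(24, 27)

Double-and-add on 4 = (100)₂. Start with G = (24, 2) for the leading 1-bit.
double: tangent at (24, 2): λ = (3·24² + 14)/(2·2) ≡ 2/4. 4⁻¹ ≡ 22 (mod 29), so λ ≡ 2·22 ≡ 15.
  x = λ² - 24 - 24 = 225 - 48 ≡ 3; y = λ·(24 - 3) - 2 ≡ 23. → (3, 23)
double: tangent at (3, 23): λ = (3·3² + 14)/(2·23) ≡ 12/17. 17⁻¹ ≡ 12 (mod 29), so λ ≡ 12·12 ≡ 28.
  x = λ² - 3 - 3 = 784 - 6 ≡ 24; y = λ·(3 - 24) - 23 ≡ 27. → (24, 27)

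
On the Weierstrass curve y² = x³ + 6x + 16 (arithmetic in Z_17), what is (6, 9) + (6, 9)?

(13, 9)

tangent at (6, 9): λ = (3·6² + 6)/(2·9) ≡ 12/1. 1⁻¹ ≡ 1 (mod 17), so λ ≡ 12·1 ≡ 12.
  x = λ² - 6 - 6 = 144 - 12 ≡ 13; y = λ·(6 - 13) - 9 ≡ 9. → (13, 9)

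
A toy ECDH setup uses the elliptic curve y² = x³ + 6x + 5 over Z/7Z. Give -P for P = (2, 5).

(2, 2)

-(2, 5) = (2, -5 mod 7) = (2, 2).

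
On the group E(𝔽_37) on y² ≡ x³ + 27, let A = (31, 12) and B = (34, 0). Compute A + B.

(25, 1)

(31, 12) + (34, 0). λ = (0 - 12)/(34 - 31) ≡ 25/3 mod 37. 3⁻¹ ≡ 25 (mod 37), so λ ≡ 33.
  x = λ² - 31 - 34 = 1089 - 65 ≡ 25; y = λ·(31 - 25) - 12 ≡ 1. → (25, 1)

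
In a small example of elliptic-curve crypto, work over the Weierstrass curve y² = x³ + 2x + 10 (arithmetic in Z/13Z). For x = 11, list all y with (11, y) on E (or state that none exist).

x³ + 2x + 10 = 1363 ≡ 11 (mod 13).
11 is a non-residue mod 13; no y exists.

none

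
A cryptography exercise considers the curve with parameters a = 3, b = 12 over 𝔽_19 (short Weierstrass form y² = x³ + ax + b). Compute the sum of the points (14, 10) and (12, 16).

(14, 10) + (12, 16). λ = (16 - 10)/(12 - 14) ≡ 6/17 mod 19. 17⁻¹ ≡ 9 (mod 19), so λ ≡ 16.
  x = λ² - 14 - 12 = 256 - 26 ≡ 2; y = λ·(14 - 2) - 10 ≡ 11. → (2, 11)

(2, 11)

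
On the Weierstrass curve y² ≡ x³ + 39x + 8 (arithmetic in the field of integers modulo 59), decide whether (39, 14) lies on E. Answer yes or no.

yes

y² = 14² ≡ 19; x³ + 39x + 8 = 60848 ≡ 19 (mod 59). 19 = 19.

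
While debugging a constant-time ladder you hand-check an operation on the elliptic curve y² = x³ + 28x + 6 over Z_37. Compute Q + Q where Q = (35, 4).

(29, 26)

tangent at (35, 4): λ = (3·35² + 28)/(2·4) ≡ 3/8. 8⁻¹ ≡ 14 (mod 37), so λ ≡ 3·14 ≡ 5.
  x = λ² - 35 - 35 = 25 - 70 ≡ 29; y = λ·(35 - 29) - 4 ≡ 26. → (29, 26)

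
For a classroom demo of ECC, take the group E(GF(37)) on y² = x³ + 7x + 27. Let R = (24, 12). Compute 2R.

tangent at (24, 12): λ = (3·24² + 7)/(2·12) ≡ 33/24. 24⁻¹ ≡ 17 (mod 37), so λ ≡ 33·17 ≡ 6.
  x = λ² - 24 - 24 = 36 - 48 ≡ 25; y = λ·(24 - 25) - 12 ≡ 19. → (25, 19)

(25, 19)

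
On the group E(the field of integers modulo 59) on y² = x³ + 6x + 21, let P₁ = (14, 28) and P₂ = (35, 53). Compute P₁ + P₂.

(14, 28) + (35, 53). λ = (53 - 28)/(35 - 14) ≡ 25/21 mod 59. 21⁻¹ ≡ 45 (mod 59) since 21·45 = 945 ≡ 1, so λ ≡ 4.
  x = λ² - 14 - 35 = 16 - 49 ≡ 26; y = λ·(14 - 26) - 28 ≡ 42. → (26, 42)

(26, 42)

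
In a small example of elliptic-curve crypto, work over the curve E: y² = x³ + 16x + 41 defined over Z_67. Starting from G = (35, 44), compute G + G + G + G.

Double-and-add on 4 = (100)₂. Start with G = (35, 44) for the leading 1-bit.
double: tangent at (35, 44): λ = (3·35² + 16)/(2·44) ≡ 6/21. 21⁻¹ ≡ 16 (mod 67) since 21·16 = 336 ≡ 1, so λ ≡ 6·16 ≡ 29.
  x = λ² - 35 - 35 = 841 - 70 ≡ 34; y = λ·(35 - 34) - 44 ≡ 52. → (34, 52)
double: tangent at (34, 52): λ = (3·34² + 16)/(2·52) ≡ 0/37. 37⁻¹ ≡ 29 (mod 67) since 37·29 = 1073 ≡ 1, so λ ≡ 0·29 ≡ 0.
  x = λ² - 34 - 34 = 0 - 68 ≡ 66; y = λ·(34 - 66) - 52 ≡ 15. → (66, 15)

(66, 15)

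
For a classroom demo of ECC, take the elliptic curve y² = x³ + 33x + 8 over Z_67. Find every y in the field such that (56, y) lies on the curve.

x³ + 33x + 8 = 177472 ≡ 56 (mod 67).
Square roots of 56 mod 67: 18 and 49 (since 18² = 324 ≡ 56).

18, 49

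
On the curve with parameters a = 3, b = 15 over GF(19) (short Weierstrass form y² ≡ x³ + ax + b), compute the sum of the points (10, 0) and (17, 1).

(10, 0) + (17, 1). λ = (1 - 0)/(17 - 10) ≡ 1/7 mod 19. 7⁻¹ ≡ 11 (mod 19) since 7·11 = 77 ≡ 1, so λ ≡ 11.
  x = λ² - 10 - 17 = 121 - 27 ≡ 18; y = λ·(10 - 18) - 0 ≡ 7. → (18, 7)

(18, 7)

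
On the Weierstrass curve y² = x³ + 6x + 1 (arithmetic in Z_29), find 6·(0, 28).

Write G = (0, 28).
Double-and-add on 6 = (110)₂. Start with G = (0, 28) for the leading 1-bit.
double: tangent at (0, 28): λ = (3·0² + 6)/(2·28) ≡ 6/27. 27⁻¹ ≡ 14 (mod 29) since 27·14 = 378 ≡ 1, so λ ≡ 6·14 ≡ 26.
  x = λ² - 0 - 0 = 676 - 0 ≡ 9; y = λ·(0 - 9) - 28 ≡ 28. → (9, 28)
add G: (9, 28) + (0, 28). λ = (28 - 28)/(0 - 9) ≡ 0/20 mod 29. 20⁻¹ ≡ 16 (mod 29) since 20·16 = 320 ≡ 1, so λ ≡ 0.
  x = λ² - 9 - 0 = 0 - 9 ≡ 20; y = λ·(9 - 20) - 28 ≡ 1. → (20, 1)
double: tangent at (20, 1): λ = (3·20² + 6)/(2·1) ≡ 17/2. 2⁻¹ ≡ 15 (mod 29) since 2·15 = 30 ≡ 1, so λ ≡ 17·15 ≡ 23.
  x = λ² - 20 - 20 = 529 - 40 ≡ 25; y = λ·(20 - 25) - 1 ≡ 0. → (25, 0)

(25, 0)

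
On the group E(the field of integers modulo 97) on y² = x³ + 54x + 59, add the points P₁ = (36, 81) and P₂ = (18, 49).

(27, 32)

(36, 81) + (18, 49). λ = (49 - 81)/(18 - 36) ≡ 65/79 mod 97. 79⁻¹ ≡ 70 (mod 97) since 79·70 = 5530 ≡ 1, so λ ≡ 88.
  x = λ² - 36 - 18 = 7744 - 54 ≡ 27; y = λ·(36 - 27) - 81 ≡ 32. → (27, 32)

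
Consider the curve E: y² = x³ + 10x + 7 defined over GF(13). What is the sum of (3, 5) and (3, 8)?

The two points share x = 3 and their y-coordinates satisfy 5 + 8 ≡ 0 (mod 13), so they are inverses. Their sum is ∞.

O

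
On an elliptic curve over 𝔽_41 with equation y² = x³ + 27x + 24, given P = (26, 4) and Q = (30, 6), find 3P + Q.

(27, 10)

First 3P:
Repeated addition: build up to 3P.
2P: tangent at (26, 4): λ = (3·26² + 27)/(2·4) ≡ 5/8. 8⁻¹ ≡ 36 (mod 41), so λ ≡ 5·36 ≡ 16.
  x = λ² - 26 - 26 = 256 - 52 ≡ 40; y = λ·(26 - 40) - 4 ≡ 18. → (40, 18)
3P: (40, 18) + (26, 4). λ = (4 - 18)/(26 - 40) ≡ 27/27 mod 41. 27⁻¹ ≡ 38 (mod 41), so λ ≡ 1.
  x = λ² - 40 - 26 = 1 - 66 ≡ 17; y = λ·(40 - 17) - 18 ≡ 5. → (17, 5)
3P = (17, 5).
Finally 3P + Q:
(17, 5) + (30, 6). λ = (6 - 5)/(30 - 17) ≡ 1/13 mod 41. 13⁻¹ ≡ 19 (mod 41), so λ ≡ 19.
  x = λ² - 17 - 30 = 361 - 47 ≡ 27; y = λ·(17 - 27) - 5 ≡ 10. → (27, 10)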